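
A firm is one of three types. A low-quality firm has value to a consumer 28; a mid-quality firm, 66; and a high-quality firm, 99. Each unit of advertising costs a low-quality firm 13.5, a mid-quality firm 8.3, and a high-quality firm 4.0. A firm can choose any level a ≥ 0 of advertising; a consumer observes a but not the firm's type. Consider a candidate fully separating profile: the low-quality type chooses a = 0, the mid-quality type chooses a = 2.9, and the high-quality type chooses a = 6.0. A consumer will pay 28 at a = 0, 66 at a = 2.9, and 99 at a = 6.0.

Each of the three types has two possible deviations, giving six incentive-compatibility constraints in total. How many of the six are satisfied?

Low-quality (own payoff 28): to a=2.9 gives 66 − 13.5×2.9 = 26.85 → no gain ✓; to a=6.0 gives 99 − 13.5×6.0 = 18 → no gain ✓.
Mid-quality (own payoff 66 − 8.3×2.9 = 41.93): to a=0 gives 28 → no gain ✓; to a=6.0 gives 99 − 8.3×6.0 = 49.2 → profitable ✗.
High-quality (own payoff 99 − 4.0×6.0 = 75): to a=0 gives 28 → no gain ✓; to a=2.9 gives 66 − 4.0×2.9 = 54.4 → no gain ✓.
5 of the 6 constraints hold; not an equilibrium.

5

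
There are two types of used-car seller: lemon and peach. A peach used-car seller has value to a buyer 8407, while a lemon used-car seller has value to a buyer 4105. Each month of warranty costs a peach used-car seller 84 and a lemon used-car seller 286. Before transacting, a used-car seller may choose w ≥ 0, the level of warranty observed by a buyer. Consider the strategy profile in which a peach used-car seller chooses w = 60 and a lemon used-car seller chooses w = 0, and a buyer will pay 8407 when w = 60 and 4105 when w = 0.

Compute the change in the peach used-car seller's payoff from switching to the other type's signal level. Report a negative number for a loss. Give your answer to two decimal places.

Playing w = 60 the peach used-car seller receives 8407 − 84 × 60 = 3367.
Deviating to w = 0 yields 4105 instead.
Gain from deviating: 4105 − 3367 = 738.00.
The gain is positive, so the peach type's incentive-compatibility constraint is violated — this profile is not a separating equilibrium.

738.00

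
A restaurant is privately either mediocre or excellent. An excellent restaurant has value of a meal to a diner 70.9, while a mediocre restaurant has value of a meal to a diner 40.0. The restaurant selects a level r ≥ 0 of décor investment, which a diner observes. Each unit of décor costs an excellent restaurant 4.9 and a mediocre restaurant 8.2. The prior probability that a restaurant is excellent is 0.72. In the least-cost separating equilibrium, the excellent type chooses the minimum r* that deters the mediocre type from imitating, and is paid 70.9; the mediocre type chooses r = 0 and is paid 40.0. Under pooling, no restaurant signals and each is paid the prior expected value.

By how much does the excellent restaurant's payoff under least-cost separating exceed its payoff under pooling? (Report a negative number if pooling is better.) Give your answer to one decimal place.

-9.8

Least-cost separating signal: r* solves 40.0 = 70.9 − 8.2·r*, so r* = (70.9 − 40.0)/8.2 ≈ 3.7683.
Excellent type's separating payoff: 70.9 − 4.9 × r* = 70.9 − 4.9 × (70.9 − 40.0)/8.2 = 70.9 − 151.41/8.2 ≈ 52.435.
Pooling payoff: 0.72 × 70.9 + 0.28 × 40.0 = 62.248.
Difference: 52.435 − 62.248 = -9.813, i.e. -9.8 to one decimal place.
The excellent type would prefer the pooling outcome.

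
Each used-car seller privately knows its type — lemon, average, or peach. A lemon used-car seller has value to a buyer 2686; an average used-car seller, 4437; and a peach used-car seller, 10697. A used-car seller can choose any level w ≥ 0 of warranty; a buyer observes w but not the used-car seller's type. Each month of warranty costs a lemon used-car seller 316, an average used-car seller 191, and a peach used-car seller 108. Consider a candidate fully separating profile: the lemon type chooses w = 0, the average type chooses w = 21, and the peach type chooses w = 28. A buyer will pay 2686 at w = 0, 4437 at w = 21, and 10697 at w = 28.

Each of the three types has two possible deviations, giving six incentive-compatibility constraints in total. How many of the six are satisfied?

4

Lemon (own payoff 2686): to w=21 gives 4437 − 316×21 = -2199 → no gain ✓; to w=28 gives 10697 − 316×28 = 1849 → no gain ✓.
Peach (own payoff 10697 − 108×28 = 7673): to w=0 gives 2686 → no gain ✓; to w=21 gives 4437 − 108×21 = 2169 → no gain ✓.
Average (own payoff 4437 − 191×21 = 426): to w=0 gives 2686 → profitable ✗; to w=28 gives 10697 − 191×28 = 5349 → profitable ✗.
4 of the 6 constraints hold; not an equilibrium.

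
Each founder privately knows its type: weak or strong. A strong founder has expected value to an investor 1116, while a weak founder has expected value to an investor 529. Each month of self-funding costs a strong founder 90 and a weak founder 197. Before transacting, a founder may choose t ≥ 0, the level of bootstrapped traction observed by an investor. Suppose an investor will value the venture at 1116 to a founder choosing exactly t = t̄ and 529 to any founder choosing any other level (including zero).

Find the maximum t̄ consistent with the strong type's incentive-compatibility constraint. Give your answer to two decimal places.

Choosing t̄ yields the strong type 1116 − 90·t̄; choosing zero yields 529.
The strong type is indifferent at 1116 − 90·t̄ = 529, i.e. t̄ = (1116 − 529) / 90 ≈ 6.52.
For any t̄ above 6.52 the strong type would rather pool at zero, so separation collapses.

6.52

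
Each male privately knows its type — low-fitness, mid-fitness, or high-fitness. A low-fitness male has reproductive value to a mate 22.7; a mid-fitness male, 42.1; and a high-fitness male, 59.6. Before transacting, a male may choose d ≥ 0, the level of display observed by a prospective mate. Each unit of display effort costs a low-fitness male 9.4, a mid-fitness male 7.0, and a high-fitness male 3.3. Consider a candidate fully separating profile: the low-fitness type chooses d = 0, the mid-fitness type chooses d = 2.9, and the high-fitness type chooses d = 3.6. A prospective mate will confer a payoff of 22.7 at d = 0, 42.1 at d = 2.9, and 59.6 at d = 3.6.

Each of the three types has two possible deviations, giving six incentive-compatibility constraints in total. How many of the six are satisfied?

3

High-fitness (own payoff 59.6 − 3.3×3.6 = 47.72): to d=0 gives 22.7 → no gain ✓; to d=2.9 gives 42.1 − 3.3×2.9 = 32.53 → no gain ✓.
Low-fitness (own payoff 22.7): to d=2.9 gives 42.1 − 9.4×2.9 = 14.84 → no gain ✓; to d=3.6 gives 59.6 − 9.4×3.6 = 25.76 → profitable ✗.
Mid-fitness (own payoff 42.1 − 7.0×2.9 = 21.8): to d=0 gives 22.7 → profitable ✗; to d=3.6 gives 59.6 − 7.0×3.6 = 34.4 → profitable ✗.
3 of the 6 constraints hold; not an equilibrium.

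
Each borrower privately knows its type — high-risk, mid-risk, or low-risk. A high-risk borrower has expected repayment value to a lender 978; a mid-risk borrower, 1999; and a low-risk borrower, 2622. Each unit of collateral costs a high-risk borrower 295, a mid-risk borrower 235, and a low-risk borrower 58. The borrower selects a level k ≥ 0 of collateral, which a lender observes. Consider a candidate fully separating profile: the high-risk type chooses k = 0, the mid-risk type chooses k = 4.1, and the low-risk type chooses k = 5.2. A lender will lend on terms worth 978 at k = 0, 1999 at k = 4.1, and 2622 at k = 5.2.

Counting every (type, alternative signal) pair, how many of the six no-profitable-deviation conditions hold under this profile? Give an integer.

High-risk (own payoff 978): to k=4.1 gives 1999 − 295×4.1 = 789.5 → no gain ✓; to k=5.2 gives 2622 − 295×5.2 = 1088 → profitable ✗.
Low-risk (own payoff 2622 − 58×5.2 = 2320.4): to k=0 gives 978 → no gain ✓; to k=4.1 gives 1999 − 58×4.1 = 1761.2 → no gain ✓.
Mid-risk (own payoff 1999 − 235×4.1 = 1035.5): to k=0 gives 978 → no gain ✓; to k=5.2 gives 2622 − 235×5.2 = 1400 → profitable ✗.
4 of the 6 constraints hold; not an equilibrium.

4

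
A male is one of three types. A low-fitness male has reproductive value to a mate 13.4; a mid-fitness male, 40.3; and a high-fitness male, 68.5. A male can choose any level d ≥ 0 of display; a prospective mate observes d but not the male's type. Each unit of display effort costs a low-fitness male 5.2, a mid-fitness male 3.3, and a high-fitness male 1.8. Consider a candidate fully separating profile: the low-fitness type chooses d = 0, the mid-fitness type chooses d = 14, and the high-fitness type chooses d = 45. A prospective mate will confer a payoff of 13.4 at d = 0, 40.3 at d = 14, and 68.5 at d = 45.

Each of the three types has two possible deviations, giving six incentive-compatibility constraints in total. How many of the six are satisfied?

High-fitness (own payoff 68.5 − 1.8×45 = -12.5): to d=0 gives 13.4 → profitable ✗; to d=14 gives 40.3 − 1.8×14 = 15.1 → profitable ✗.
Low-fitness (own payoff 13.4): to d=14 gives 40.3 − 5.2×14 = -32.5 → no gain ✓; to d=45 gives 68.5 − 5.2×45 = -165.5 → no gain ✓.
Mid-fitness (own payoff 40.3 − 3.3×14 = -5.9): to d=0 gives 13.4 → profitable ✗; to d=45 gives 68.5 − 3.3×45 = -80 → no gain ✓.
3 of the 6 constraints hold; not an equilibrium.

3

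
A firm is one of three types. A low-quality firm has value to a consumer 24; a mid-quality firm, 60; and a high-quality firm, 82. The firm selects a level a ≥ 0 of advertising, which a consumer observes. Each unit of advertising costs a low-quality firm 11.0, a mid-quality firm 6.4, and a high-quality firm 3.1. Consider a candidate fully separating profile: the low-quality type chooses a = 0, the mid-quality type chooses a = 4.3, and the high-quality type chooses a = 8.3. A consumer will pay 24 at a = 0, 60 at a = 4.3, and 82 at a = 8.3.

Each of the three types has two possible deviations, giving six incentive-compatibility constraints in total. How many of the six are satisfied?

6

Low-quality (own payoff 24): to a=4.3 gives 60 − 11.0×4.3 = 12.7 → no gain ✓; to a=8.3 gives 82 − 11.0×8.3 = -9.3 → no gain ✓.
High-quality (own payoff 82 − 3.1×8.3 = 56.27): to a=0 gives 24 → no gain ✓; to a=4.3 gives 60 − 3.1×4.3 = 46.67 → no gain ✓.
Mid-quality (own payoff 60 − 6.4×4.3 = 32.48): to a=0 gives 24 → no gain ✓; to a=8.3 gives 82 − 6.4×8.3 = 28.88 → no gain ✓.
6 of the 6 constraints hold; this profile is a separating equilibrium.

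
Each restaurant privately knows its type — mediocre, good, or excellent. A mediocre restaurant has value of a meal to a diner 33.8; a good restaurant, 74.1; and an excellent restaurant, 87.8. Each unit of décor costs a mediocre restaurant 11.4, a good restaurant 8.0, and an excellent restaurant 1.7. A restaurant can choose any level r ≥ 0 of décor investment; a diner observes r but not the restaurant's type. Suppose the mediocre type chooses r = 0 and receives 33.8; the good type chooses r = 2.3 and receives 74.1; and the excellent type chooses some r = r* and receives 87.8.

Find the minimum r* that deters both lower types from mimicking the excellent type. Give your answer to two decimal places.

Good type (on-path payoff 74.1 − 8.0×2.3 = 55.7) won't mimic when 55.7 ≥ 87.8 − 8.0·r*, i.e. r* ≥ 4.01.
Mediocre type (on-path payoff 33.8) won't mimic when 33.8 ≥ 87.8 − 11.4·r*, i.e. r* ≥ 4.74.
Both must hold, so r* = max(4.74, 4.01) = 4.74. The mediocre type's constraint binds.

4.74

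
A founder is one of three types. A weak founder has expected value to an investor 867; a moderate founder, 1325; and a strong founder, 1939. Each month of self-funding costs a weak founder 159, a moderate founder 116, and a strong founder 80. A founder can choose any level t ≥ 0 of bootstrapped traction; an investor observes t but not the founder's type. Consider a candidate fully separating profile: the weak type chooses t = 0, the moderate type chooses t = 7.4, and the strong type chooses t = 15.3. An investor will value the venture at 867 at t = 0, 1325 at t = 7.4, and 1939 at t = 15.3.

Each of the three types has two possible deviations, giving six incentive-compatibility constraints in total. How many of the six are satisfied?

Weak (own payoff 867): to t=7.4 gives 1325 − 159×7.4 = 148.4 → no gain ✓; to t=15.3 gives 1939 − 159×15.3 = -493.7 → no gain ✓.
Strong (own payoff 1939 − 80×15.3 = 715): to t=0 gives 867 → profitable ✗; to t=7.4 gives 1325 − 80×7.4 = 733 → profitable ✗.
Moderate (own payoff 1325 − 116×7.4 = 466.6): to t=0 gives 867 → profitable ✗; to t=15.3 gives 1939 − 116×15.3 = 164.2 → no gain ✓.
3 of the 6 constraints hold; not an equilibrium.

3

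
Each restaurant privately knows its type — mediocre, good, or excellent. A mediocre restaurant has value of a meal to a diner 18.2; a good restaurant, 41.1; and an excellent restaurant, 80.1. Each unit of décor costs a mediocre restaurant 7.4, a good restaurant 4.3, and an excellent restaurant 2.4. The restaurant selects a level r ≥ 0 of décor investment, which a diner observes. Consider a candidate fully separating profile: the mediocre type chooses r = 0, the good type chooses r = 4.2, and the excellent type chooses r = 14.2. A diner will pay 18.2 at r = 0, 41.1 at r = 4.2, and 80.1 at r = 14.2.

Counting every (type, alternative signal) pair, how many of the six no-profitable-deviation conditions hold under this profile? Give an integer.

6

Good (own payoff 41.1 − 4.3×4.2 = 23.04): to r=0 gives 18.2 → no gain ✓; to r=14.2 gives 80.1 − 4.3×14.2 = 19.04 → no gain ✓.
Mediocre (own payoff 18.2): to r=4.2 gives 41.1 − 7.4×4.2 = 10.02 → no gain ✓; to r=14.2 gives 80.1 − 7.4×14.2 = -24.98 → no gain ✓.
Excellent (own payoff 80.1 − 2.4×14.2 = 46.02): to r=0 gives 18.2 → no gain ✓; to r=4.2 gives 41.1 − 2.4×4.2 = 31.02 → no gain ✓.
6 of the 6 constraints hold; this profile is a separating equilibrium.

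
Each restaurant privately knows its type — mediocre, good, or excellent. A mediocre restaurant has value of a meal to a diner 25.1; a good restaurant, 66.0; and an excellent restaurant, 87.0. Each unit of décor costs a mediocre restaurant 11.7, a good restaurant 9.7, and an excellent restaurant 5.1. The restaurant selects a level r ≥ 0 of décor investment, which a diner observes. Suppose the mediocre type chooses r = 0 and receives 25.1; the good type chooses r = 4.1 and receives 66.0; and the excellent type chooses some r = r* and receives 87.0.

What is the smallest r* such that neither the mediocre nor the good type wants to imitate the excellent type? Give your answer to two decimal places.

Good type (on-path payoff 66.0 − 9.7×4.1 = 26.23) won't mimic when 26.23 ≥ 87.0 − 9.7·r*, i.e. r* ≥ 6.26.
Mediocre type (on-path payoff 25.1) won't mimic when 25.1 ≥ 87.0 − 11.7·r*, i.e. r* ≥ 5.29.
Both must hold, so r* = max(5.29, 6.26) = 6.26. The good type's constraint binds.

6.26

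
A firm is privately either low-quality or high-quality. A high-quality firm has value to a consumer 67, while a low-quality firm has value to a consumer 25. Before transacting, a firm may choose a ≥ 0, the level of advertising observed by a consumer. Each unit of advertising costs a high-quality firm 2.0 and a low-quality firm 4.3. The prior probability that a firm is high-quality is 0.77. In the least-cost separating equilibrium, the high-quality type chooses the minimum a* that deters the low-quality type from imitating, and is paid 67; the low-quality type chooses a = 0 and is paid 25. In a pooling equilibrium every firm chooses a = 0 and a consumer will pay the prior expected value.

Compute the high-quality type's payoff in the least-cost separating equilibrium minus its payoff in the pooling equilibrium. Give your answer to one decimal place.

-9.9

Least-cost separating signal: a* solves 25 = 67 − 4.3·a*, so a* = (67 − 25)/4.3 ≈ 9.7674.
High-quality type's separating payoff: 67 − 2.0 × a* = 67 − 2.0 × (67 − 25)/4.3 = 67 − 84/4.3 ≈ 47.465.
Pooling payoff: 0.77 × 67 + 0.23 × 25 = 57.34.
Difference: 47.465 − 57.34 = -9.875, i.e. -9.9 to one decimal place.
The high-quality type would prefer the pooling outcome.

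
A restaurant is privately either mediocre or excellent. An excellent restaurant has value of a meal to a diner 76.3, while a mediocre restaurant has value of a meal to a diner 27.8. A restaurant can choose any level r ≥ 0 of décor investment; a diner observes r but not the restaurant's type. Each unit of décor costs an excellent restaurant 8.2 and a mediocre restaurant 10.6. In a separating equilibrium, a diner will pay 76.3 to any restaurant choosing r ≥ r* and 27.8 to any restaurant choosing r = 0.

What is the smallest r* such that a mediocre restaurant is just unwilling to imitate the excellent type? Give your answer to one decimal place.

4.6

A mediocre restaurant choosing r = 0 receives 27.8.
Imitating at r* instead would pay 76.3 at cost 10.6·r*, netting 76.3 − 10.6·r*.
Indifference: 27.8 = 76.3 − 10.6·r*, so r* = (76.3 − 27.8) / 10.6 ≈ 4.6.
At r* the mediocre type's incentive constraint just binds; the excellent type strictly prefers r* since its per-unit cost is lower.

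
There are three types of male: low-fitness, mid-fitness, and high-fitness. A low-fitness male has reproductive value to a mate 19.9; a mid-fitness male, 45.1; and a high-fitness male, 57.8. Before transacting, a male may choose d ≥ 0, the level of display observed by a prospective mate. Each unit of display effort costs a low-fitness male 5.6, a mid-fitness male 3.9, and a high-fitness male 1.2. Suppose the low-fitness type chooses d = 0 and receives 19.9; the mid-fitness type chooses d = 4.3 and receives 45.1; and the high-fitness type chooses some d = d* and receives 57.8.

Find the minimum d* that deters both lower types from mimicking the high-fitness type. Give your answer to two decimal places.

7.56

Low-fitness type (on-path payoff 19.9) won't mimic when 19.9 ≥ 57.8 − 5.6·d*, i.e. d* ≥ 6.77.
Mid-fitness type (on-path payoff 45.1 − 3.9×4.3 = 28.33) won't mimic when 28.33 ≥ 57.8 − 3.9·d*, i.e. d* ≥ 7.56.
Both must hold, so d* = max(6.77, 7.56) = 7.56. The mid-fitness type's constraint binds.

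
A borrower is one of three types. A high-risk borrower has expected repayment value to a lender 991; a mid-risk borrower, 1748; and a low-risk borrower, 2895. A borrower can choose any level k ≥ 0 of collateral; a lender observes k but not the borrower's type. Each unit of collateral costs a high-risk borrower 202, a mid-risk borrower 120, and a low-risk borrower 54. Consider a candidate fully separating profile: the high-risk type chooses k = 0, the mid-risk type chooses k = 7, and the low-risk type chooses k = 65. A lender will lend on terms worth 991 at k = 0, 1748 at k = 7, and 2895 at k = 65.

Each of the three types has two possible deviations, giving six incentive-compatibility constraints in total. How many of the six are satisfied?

3

Mid-risk (own payoff 1748 − 120×7 = 908): to k=0 gives 991 → profitable ✗; to k=65 gives 2895 − 120×65 = -4905 → no gain ✓.
Low-risk (own payoff 2895 − 54×65 = -615): to k=0 gives 991 → profitable ✗; to k=7 gives 1748 − 54×7 = 1370 → profitable ✗.
High-risk (own payoff 991): to k=7 gives 1748 − 202×7 = 334 → no gain ✓; to k=65 gives 2895 − 202×65 = -10235 → no gain ✓.
3 of the 6 constraints hold; not an equilibrium.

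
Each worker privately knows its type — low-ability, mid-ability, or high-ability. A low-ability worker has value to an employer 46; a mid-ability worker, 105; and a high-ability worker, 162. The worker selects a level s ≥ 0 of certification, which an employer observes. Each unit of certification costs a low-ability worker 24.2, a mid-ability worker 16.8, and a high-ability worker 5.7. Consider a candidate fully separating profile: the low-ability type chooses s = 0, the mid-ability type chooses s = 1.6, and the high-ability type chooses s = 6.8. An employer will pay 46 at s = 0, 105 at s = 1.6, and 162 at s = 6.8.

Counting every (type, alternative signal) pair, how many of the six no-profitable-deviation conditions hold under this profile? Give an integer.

5

Low-ability (own payoff 46): to s=1.6 gives 105 − 24.2×1.6 = 66.28 → profitable ✗; to s=6.8 gives 162 − 24.2×6.8 = -2.56 → no gain ✓.
Mid-ability (own payoff 105 − 16.8×1.6 = 78.12): to s=0 gives 46 → no gain ✓; to s=6.8 gives 162 − 16.8×6.8 = 47.76 → no gain ✓.
High-ability (own payoff 162 − 5.7×6.8 = 123.24): to s=0 gives 46 → no gain ✓; to s=1.6 gives 105 − 5.7×1.6 = 95.88 → no gain ✓.
5 of the 6 constraints hold; not an equilibrium.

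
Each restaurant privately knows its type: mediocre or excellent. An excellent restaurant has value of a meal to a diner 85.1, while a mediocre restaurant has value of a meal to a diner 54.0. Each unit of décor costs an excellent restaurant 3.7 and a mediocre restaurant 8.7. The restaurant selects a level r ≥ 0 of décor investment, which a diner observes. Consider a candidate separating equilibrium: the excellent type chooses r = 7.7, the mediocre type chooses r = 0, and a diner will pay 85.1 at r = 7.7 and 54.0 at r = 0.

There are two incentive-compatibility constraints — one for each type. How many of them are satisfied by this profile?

Mediocre type: stay at 0 → 54.0; mimic → 85.1 − 8.7 × 7.7 = 18.11. IC holds (54.0 ≥ 18.11).
Excellent type: signal → 85.1 − 3.7 × 7.7 = 56.61; deviate to 0 → 54.0. IC holds (56.61 ≥ 54.0).
2 of 2 constraints hold, so this is a separating equilibrium.

2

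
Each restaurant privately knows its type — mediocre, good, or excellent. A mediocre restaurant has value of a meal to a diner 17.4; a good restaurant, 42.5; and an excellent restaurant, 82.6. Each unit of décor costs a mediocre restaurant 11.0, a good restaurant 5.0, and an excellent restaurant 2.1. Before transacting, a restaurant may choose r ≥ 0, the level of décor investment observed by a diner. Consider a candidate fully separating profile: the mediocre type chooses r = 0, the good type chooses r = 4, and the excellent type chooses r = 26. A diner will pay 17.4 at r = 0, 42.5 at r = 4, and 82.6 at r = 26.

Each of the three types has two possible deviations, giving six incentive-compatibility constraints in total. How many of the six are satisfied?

Good (own payoff 42.5 − 5.0×4 = 22.5): to r=0 gives 17.4 → no gain ✓; to r=26 gives 82.6 − 5.0×26 = -47.4 → no gain ✓.
Excellent (own payoff 82.6 − 2.1×26 = 28): to r=0 gives 17.4 → no gain ✓; to r=4 gives 42.5 − 2.1×4 = 34.1 → profitable ✗.
Mediocre (own payoff 17.4): to r=4 gives 42.5 − 11.0×4 = -1.5 → no gain ✓; to r=26 gives 82.6 − 11.0×26 = -203.4 → no gain ✓.
5 of the 6 constraints hold; not an equilibrium.

5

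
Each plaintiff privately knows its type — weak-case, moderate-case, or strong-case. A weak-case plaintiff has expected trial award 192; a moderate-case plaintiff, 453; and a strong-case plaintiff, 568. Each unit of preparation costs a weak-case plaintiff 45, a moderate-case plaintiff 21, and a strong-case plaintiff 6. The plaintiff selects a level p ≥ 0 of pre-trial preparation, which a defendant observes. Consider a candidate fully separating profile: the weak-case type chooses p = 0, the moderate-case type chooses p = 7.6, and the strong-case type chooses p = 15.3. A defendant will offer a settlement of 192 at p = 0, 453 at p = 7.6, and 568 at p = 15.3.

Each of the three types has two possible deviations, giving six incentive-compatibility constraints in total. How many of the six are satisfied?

6

Weak-case (own payoff 192): to p=7.6 gives 453 − 45×7.6 = 111 → no gain ✓; to p=15.3 gives 568 − 45×15.3 = -120.5 → no gain ✓.
Strong-case (own payoff 568 − 6×15.3 = 476.2): to p=0 gives 192 → no gain ✓; to p=7.6 gives 453 − 6×7.6 = 407.4 → no gain ✓.
Moderate-case (own payoff 453 − 21×7.6 = 293.4): to p=0 gives 192 → no gain ✓; to p=15.3 gives 568 − 21×15.3 = 246.7 → no gain ✓.
6 of the 6 constraints hold; this profile is a separating equilibrium.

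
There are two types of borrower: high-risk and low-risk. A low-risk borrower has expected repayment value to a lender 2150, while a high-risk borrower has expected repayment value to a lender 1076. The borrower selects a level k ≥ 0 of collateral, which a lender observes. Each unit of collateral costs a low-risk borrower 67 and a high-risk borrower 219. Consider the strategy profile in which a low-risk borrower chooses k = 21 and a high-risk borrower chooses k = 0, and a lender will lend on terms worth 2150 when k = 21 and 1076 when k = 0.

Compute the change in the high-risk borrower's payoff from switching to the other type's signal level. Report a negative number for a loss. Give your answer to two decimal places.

Playing k = 0 the high-risk borrower receives 1076.
Deviating to k = 21 brings payment 2150 at cost 219 × 21 = 4599, netting -2449.
Gain from deviating: -2449 − 1076 = -3525.00.
The gain is negative, so the high-risk type's incentive-compatibility constraint is satisfied.

-3525.00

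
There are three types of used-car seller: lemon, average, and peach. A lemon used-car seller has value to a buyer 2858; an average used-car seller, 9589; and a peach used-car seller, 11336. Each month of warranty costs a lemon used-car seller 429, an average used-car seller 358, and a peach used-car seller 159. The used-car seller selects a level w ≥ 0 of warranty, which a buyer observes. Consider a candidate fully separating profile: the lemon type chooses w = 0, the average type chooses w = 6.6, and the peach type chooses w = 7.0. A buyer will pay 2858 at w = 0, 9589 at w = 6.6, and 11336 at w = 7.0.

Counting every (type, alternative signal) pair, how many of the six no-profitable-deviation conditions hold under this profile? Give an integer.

3

Peach (own payoff 11336 − 159×7.0 = 10223): to w=0 gives 2858 → no gain ✓; to w=6.6 gives 9589 − 159×6.6 = 8539.6 → no gain ✓.
Average (own payoff 9589 − 358×6.6 = 7226.2): to w=0 gives 2858 → no gain ✓; to w=7.0 gives 11336 − 358×7.0 = 8830 → profitable ✗.
Lemon (own payoff 2858): to w=6.6 gives 9589 − 429×6.6 = 6757.6 → profitable ✗; to w=7.0 gives 11336 − 429×7.0 = 8333 → profitable ✗.
3 of the 6 constraints hold; not an equilibrium.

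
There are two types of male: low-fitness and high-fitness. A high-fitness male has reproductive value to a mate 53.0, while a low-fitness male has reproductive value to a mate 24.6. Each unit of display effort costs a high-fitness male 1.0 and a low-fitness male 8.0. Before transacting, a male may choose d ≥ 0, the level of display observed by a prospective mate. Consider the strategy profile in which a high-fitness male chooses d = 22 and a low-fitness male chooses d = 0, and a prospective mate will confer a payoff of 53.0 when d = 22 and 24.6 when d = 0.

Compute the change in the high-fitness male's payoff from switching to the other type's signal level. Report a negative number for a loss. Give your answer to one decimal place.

-6.4

Playing d = 22 the high-fitness male receives 53.0 − 1.0 × 22 = 31.
Deviating to d = 0 yields 24.6 instead.
Gain from deviating: 24.6 − 31 = -6.4.
The gain is negative, so the high-fitness type's incentive-compatibility constraint is satisfied.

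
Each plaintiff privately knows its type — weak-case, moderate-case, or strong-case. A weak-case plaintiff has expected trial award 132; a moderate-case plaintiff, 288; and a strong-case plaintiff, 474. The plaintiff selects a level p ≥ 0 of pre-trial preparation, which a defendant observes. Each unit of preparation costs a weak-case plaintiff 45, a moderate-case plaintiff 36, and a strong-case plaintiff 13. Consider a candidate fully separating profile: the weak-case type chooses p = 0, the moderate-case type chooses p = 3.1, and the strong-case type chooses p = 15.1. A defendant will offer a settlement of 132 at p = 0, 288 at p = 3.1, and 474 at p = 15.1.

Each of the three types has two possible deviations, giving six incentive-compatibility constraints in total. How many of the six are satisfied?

5

Moderate-case (own payoff 288 − 36×3.1 = 176.4): to p=0 gives 132 → no gain ✓; to p=15.1 gives 474 − 36×15.1 = -69.6 → no gain ✓.
Weak-case (own payoff 132): to p=3.1 gives 288 − 45×3.1 = 148.5 → profitable ✗; to p=15.1 gives 474 − 45×15.1 = -205.5 → no gain ✓.
Strong-case (own payoff 474 − 13×15.1 = 277.7): to p=0 gives 132 → no gain ✓; to p=3.1 gives 288 − 13×3.1 = 247.7 → no gain ✓.
5 of the 6 constraints hold; not an equilibrium.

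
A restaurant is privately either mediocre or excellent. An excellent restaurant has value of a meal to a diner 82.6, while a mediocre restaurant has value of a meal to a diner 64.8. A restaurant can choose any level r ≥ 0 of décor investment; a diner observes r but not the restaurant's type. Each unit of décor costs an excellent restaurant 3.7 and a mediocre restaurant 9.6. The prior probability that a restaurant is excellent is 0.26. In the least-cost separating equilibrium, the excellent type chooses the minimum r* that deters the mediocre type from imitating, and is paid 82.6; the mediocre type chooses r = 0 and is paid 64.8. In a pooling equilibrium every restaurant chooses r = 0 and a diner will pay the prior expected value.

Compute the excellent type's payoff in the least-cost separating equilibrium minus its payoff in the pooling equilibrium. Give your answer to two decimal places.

Least-cost separating signal: r* solves 64.8 = 82.6 − 9.6·r*, so r* = (82.6 − 64.8)/9.6 ≈ 1.8542.
Excellent type's separating payoff: 82.6 − 3.7 × r* = 82.6 − 3.7 × (82.6 − 64.8)/9.6 = 82.6 − 65.86/9.6 ≈ 75.7396.
Pooling payoff: 0.26 × 82.6 + 0.74 × 64.8 = 69.428.
Difference: 75.7396 − 69.428 = 6.3116, i.e. 6.31 to two decimal places.
The excellent type prefers to separate.

6.31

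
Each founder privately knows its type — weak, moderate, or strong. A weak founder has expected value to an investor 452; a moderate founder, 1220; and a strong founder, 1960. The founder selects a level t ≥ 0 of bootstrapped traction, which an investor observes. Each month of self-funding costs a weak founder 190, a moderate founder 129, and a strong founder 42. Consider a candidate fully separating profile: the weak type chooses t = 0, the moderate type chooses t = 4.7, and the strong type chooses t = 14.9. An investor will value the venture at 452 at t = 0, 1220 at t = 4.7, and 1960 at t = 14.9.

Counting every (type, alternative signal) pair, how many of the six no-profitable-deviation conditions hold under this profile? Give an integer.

Strong (own payoff 1960 − 42×14.9 = 1334.2): to t=0 gives 452 → no gain ✓; to t=4.7 gives 1220 − 42×4.7 = 1022.6 → no gain ✓.
Moderate (own payoff 1220 − 129×4.7 = 613.7): to t=0 gives 452 → no gain ✓; to t=14.9 gives 1960 − 129×14.9 = 37.9 → no gain ✓.
Weak (own payoff 452): to t=4.7 gives 1220 − 190×4.7 = 327 → no gain ✓; to t=14.9 gives 1960 − 190×14.9 = -871 → no gain ✓.
6 of the 6 constraints hold; this profile is a separating equilibrium.

6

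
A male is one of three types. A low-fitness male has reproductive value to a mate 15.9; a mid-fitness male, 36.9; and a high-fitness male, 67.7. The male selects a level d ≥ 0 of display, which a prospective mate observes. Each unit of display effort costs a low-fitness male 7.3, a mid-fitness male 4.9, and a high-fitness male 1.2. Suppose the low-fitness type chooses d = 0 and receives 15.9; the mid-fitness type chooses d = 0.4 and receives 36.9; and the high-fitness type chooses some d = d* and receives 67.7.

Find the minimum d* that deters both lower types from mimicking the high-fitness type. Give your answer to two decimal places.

7.10

Low-fitness type (on-path payoff 15.9) won't mimic when 15.9 ≥ 67.7 − 7.3·d*, i.e. d* ≥ 7.10.
Mid-fitness type (on-path payoff 36.9 − 4.9×0.4 = 34.94) won't mimic when 34.94 ≥ 67.7 − 4.9·d*, i.e. d* ≥ 6.69.
Both must hold, so d* = max(7.10, 6.69) = 7.10. The low-fitness type's constraint binds.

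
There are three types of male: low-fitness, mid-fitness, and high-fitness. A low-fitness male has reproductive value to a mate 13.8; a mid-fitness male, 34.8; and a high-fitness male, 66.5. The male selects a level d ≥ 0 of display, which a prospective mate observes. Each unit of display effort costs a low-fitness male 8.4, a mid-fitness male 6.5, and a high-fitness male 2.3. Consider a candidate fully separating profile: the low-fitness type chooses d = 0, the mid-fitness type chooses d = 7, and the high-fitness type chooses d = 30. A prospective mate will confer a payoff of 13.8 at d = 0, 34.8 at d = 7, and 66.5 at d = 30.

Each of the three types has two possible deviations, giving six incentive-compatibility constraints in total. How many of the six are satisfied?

3

Mid-fitness (own payoff 34.8 − 6.5×7 = -10.7): to d=0 gives 13.8 → profitable ✗; to d=30 gives 66.5 − 6.5×30 = -128.5 → no gain ✓.
High-fitness (own payoff 66.5 − 2.3×30 = -2.5): to d=0 gives 13.8 → profitable ✗; to d=7 gives 34.8 − 2.3×7 = 18.7 → profitable ✗.
Low-fitness (own payoff 13.8): to d=7 gives 34.8 − 8.4×7 = -24 → no gain ✓; to d=30 gives 66.5 − 8.4×30 = -185.5 → no gain ✓.
3 of the 6 constraints hold; not an equilibrium.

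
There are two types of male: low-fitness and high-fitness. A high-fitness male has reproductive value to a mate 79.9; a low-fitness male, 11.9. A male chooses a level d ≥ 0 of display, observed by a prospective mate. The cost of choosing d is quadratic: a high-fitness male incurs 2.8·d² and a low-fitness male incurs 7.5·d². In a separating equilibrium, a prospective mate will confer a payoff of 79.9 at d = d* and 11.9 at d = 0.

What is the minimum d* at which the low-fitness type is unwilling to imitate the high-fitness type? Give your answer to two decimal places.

3.01

The low-fitness type at d = 0 receives 11.9; imitating at d* yields 79.9 − 7.5·d*².
Indifference: 11.9 = 79.9 − 7.5·d*², so d*² = (79.9 − 11.9) / 7.5 ≈ 9.0667.
d* = √9.0667 ≈ 3.01.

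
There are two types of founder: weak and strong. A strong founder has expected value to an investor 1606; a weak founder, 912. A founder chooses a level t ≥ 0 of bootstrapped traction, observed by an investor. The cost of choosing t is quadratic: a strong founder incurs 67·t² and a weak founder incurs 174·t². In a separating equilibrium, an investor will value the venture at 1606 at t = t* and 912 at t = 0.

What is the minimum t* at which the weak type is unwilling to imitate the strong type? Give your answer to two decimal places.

The weak type at t = 0 receives 912; imitating at t* yields 1606 − 174·t*².
Indifference: 912 = 1606 − 174·t*², so t*² = (1606 − 912) / 174 ≈ 3.9885.
t* = √3.9885 ≈ 2.00.

2.00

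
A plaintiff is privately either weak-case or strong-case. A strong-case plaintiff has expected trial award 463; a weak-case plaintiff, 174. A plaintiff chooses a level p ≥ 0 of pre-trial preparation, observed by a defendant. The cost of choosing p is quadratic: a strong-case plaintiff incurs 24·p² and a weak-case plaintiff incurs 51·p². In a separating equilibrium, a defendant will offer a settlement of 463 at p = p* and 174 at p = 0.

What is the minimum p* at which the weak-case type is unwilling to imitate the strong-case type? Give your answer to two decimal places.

2.38

The weak-case type at p = 0 receives 174; imitating at p* yields 463 − 51·p*².
Indifference: 174 = 463 − 51·p*², so p*² = (463 − 174) / 51 ≈ 5.6667.
p* = √5.6667 ≈ 2.38.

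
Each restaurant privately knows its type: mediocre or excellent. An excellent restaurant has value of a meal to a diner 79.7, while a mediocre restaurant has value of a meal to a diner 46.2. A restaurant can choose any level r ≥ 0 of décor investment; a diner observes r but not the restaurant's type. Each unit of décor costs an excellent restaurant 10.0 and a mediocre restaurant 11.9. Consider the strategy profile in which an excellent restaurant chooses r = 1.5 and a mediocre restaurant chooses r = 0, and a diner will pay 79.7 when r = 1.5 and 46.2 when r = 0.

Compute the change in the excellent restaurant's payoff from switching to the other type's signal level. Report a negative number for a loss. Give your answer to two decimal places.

Playing r = 1.5 the excellent restaurant receives 79.7 − 10.0 × 1.5 = 64.7.
Deviating to r = 0 yields 46.2 instead.
Gain from deviating: 46.2 − 64.7 = -18.50.
The gain is negative, so the excellent type's incentive-compatibility constraint is satisfied.

-18.50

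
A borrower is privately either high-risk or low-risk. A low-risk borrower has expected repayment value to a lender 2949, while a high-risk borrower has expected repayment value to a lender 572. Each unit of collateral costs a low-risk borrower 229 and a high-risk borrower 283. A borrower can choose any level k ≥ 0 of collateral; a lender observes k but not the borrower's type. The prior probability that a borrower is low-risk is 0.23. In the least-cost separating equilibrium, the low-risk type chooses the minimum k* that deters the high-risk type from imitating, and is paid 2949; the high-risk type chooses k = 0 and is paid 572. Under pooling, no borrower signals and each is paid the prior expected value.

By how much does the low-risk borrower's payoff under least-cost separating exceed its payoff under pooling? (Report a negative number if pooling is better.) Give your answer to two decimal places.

-93.15

Least-cost separating signal: k* solves 572 = 2949 − 283·k*, so k* = (2949 − 572)/283 ≈ 8.3993.
Low-risk type's separating payoff: 2949 − 229 × k* = 2949 − 229 × (2949 − 572)/283 = 2949 − 544333/283 ≈ 1025.5618.
Pooling payoff: 0.23 × 2949 + 0.77 × 572 = 1118.71.
Difference: 1025.5618 − 1118.71 = -93.1482, i.e. -93.15 to two decimal places.
The low-risk type would prefer the pooling outcome.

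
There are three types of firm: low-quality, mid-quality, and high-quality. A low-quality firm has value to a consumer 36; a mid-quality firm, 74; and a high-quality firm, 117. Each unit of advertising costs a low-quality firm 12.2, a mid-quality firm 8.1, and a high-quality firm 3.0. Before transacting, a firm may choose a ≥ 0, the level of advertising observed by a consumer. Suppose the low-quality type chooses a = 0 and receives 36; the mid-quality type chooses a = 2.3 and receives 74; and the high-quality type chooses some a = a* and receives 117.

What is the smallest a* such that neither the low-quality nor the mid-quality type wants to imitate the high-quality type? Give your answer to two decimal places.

7.61

Mid-quality type (on-path payoff 74 − 8.1×2.3 = 55.37) won't mimic when 55.37 ≥ 117 − 8.1·a*, i.e. a* ≥ 7.61.
Low-quality type (on-path payoff 36) won't mimic when 36 ≥ 117 − 12.2·a*, i.e. a* ≥ 6.64.
Both must hold, so a* = max(6.64, 7.61) = 7.61. The mid-quality type's constraint binds.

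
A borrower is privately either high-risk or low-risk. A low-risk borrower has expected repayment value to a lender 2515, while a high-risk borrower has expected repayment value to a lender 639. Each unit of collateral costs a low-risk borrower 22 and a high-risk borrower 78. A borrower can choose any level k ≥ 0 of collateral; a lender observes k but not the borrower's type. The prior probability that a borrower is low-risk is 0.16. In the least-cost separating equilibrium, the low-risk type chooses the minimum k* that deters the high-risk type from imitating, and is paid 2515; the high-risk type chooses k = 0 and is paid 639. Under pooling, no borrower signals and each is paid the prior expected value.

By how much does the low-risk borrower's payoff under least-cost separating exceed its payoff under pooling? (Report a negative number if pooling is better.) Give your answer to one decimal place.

Least-cost separating signal: k* solves 639 = 2515 − 78·k*, so k* = (2515 − 639)/78 ≈ 24.0513.
Low-risk type's separating payoff: 2515 − 22 × k* = 2515 − 22 × (2515 − 639)/78 = 2515 − 41272/78 ≈ 1985.872.
Pooling payoff: 0.16 × 2515 + 0.84 × 639 = 939.16.
Difference: 1985.872 − 939.16 = 1046.712, i.e. 1046.7 to one decimal place.
The low-risk type prefers to separate.

1046.7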